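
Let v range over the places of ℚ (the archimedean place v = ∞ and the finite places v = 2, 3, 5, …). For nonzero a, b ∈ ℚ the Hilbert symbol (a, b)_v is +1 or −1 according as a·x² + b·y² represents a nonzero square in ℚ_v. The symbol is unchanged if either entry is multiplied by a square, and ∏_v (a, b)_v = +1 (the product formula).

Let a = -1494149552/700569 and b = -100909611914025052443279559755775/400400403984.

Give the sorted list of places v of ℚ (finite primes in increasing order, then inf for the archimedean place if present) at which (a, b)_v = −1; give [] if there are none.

Mod squares: a ≡ -1905803, b ≡ -24420871. Check v ∈ {∞, 2, 3, 5, 7, 11, 19, 23, 29, 31, 41, 43, 47}.
v=41: a=41^1·(≡7), b=41^5·(≡19) mod 41; (7|41)=-1, (19|41)=-1; (−1)^{1·5·20}·(-1)^5·(-1)^1 = +1.
v=23: a=23^1·(≡9), b=23^3·(≡1) mod 23; (9|23)=+1, (1|23)=+1; (−1)^{1·3·11}·(+1)^3·(+1)^1 = -1.
v=47: a=47^1·(≡3), b=47^3·(≡39) mod 47; (3|47)=+1, (39|47)=-1; (−1)^{1·3·23}·(+1)^3·(-1)^1 = +1.
v=43: a=43^1·(≡39), b=43^4·(≡34) mod 43; (39|43)=-1, (34|43)=-1; (−1)^{1·4·21}·(-1)^4·(-1)^1 = -1.
v=5: a=5^0·(≡2), b=5^2·(≡1) mod 5; (2|5)=-1, (1|5)=+1; (−1)^{0·2·2}·(-1)^2·(+1)^0 = +1.
v=19: a=19^0·(≡17), b=19^1·(≡18) mod 19; (17|19)=+1, (18|19)=-1; (−1)^{0·1·9}·(+1)^1·(-1)^0 = +1.
v=11: a=11^0·(≡6), b=11^4·(≡9) mod 11; (6|11)=-1, (9|11)=+1; (−1)^{0·4·5}·(-1)^4·(+1)^0 = +1.
v=3: a=3^-6·(≡1), b=3^-12·(≡2) mod 3; (1|3)=+1, (2|3)=-1; (−1)^{-6·-12·1}·(+1)^-12·(-1)^-6 = +1.
v=2: v_2(a)=4, v_2(b)=-4; units ≡ 5, 1 (mod 8); ε·ε+αω+βω = 0·0+4·0+-4·1 ≡ 0  ⇒  (a,b)_2 = +1.
v=29: a=29^0·(≡3), b=29^1·(≡3) mod 29; (3|29)=-1, (3|29)=-1; (−1)^{0·1·14}·(-1)^1·(-1)^0 = -1.
v=31: a=31^-2·(≡22), b=31^-2·(≡3) mod 31; (22|31)=-1, (3|31)=-1; (−1)^{-2·-2·15}·(-1)^-2·(-1)^-2 = +1.
v=7: a=7^2·(≡3), b=7^-2·(≡1) mod 7; (3|7)=-1, (1|7)=+1; (−1)^{2·-2·3}·(-1)^-2·(+1)^2 = +1.
v=∞: -1905803 < 0 and -24420871 < 0  ⇒  (a,b)_∞ = -1.
(-1905803, -24420871 / ℚ) ramifies at {23, 29, 43, ∞}: a division algebra.

[23, 29, 43, inf]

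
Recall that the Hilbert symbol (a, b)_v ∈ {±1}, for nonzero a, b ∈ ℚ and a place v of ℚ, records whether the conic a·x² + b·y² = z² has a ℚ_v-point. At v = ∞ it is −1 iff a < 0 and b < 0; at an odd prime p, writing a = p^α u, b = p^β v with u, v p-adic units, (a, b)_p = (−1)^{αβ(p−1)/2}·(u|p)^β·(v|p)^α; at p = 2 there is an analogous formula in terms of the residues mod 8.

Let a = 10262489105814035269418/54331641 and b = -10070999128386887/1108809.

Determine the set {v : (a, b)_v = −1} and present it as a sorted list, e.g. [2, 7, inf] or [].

[41, 43]

(a, b) ≡ (165722, -47) mod (ℚ^×)²; places V = {2, 3, 7, 13, 17, 19, 23, 41, 43, 47, ∞}.
(a,b)_2: α=1, β=0; u≡5, v≡1 (mod 8); ε(u)ε(v)=0·0, αω(v)=1·0, βω(u)=0·1; sum ≡ 0  ⇒  +1.
(a,b)_41: α=3, u≡34; β=2, v≡7 (mod 41); (34|41)=-1, (7|41)=-1; sign (−1)^0·-1^2·-1^3 = -1.
(a,b)_3: α=-8, u≡2; β=-8, v≡1 (mod 3); (2|3)=-1, (1|3)=+1; sign (−1)^0·-1^-8·+1^-8 = +1.
(a,b)_∞: sgn(165722)=+, sgn(-47)=−, so +1.
(a,b)_47: α=1, u≡7; β=1, v≡45 (mod 47); (7|47)=+1, (45|47)=-1; sign (−1)^1·+1^1·-1^1 = +1.
(a,b)_17: α=2, u≡14; β=0, v≡4 (mod 17); (14|17)=-1, (4|17)=+1; sign (−1)^0·-1^0·+1^2 = +1.
(a,b)_43: α=3, u≡22; β=2, v≡8 (mod 43); (22|43)=-1, (8|43)=-1; sign (−1)^0·-1^2·-1^3 = -1.
(a,b)_19: α=4, u≡11; β=4, v≡2 (mod 19); (11|19)=+1, (2|19)=-1; sign (−1)^0·+1^4·-1^4 = +1.
(a,b)_23: α=2, u≡14; β=2, v≡19 (mod 23); (14|23)=-1, (19|23)=-1; sign (−1)^0·-1^2·-1^2 = +1.
(a,b)_13: α=-2, u≡8; β=-2, v≡7 (mod 13); (8|13)=-1, (7|13)=-1; sign (−1)^0·-1^-2·-1^-2 = +1.
(a,b)_7: α=-2, u≡4; β=0, v≡1 (mod 7); (4|7)=+1, (1|7)=+1; sign (−1)^0·+1^0·+1^-2 = +1.
(165722, -47 / ℚ) ramifies at {41, 43}: a division algebra.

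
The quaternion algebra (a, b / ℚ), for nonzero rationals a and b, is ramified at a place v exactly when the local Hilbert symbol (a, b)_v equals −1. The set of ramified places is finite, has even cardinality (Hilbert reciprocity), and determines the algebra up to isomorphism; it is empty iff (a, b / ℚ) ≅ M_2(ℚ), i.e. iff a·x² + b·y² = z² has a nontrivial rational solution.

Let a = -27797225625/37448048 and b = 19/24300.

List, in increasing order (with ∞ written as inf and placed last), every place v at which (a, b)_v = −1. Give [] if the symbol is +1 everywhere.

[19, 23]

(a, b) ≡ (-23, 57) mod (ℚ^×)²; places V = {2, 3, 5, 11, 13, 19, 23, 29, ∞}.
(a,b)_13: α=2, u≡3; β=0, v≡2 (mod 13); (3|13)=+1, (2|13)=-1; sign (−1)^0·+1^0·-1^2 = +1.
(a,b)_3: α=6, u≡1; β=-5, v≡1 (mod 3); (1|3)=+1, (1|3)=+1; sign (−1)^0·+1^-5·+1^6 = +1.
(a,b)_19: α=2, u≡14; β=1, v≡18 (mod 19); (14|19)=-1, (18|19)=-1; sign (−1)^0·-1^1·-1^2 = -1.
(a,b)_5: α=4, u≡3; β=-2, v≡2 (mod 5); (3|5)=-1, (2|5)=-1; sign (−1)^0·-1^-2·-1^4 = +1.
(a,b)_11: α=-2, u≡6; β=0, v≡8 (mod 11); (6|11)=-1, (8|11)=-1; sign (−1)^0·-1^0·-1^-2 = +1.
(a,b)_29: α=-2, u≡1; β=0, v≡5 (mod 29); (1|29)=+1, (5|29)=+1; sign (−1)^0·+1^0·+1^-2 = +1.
(a,b)_∞: sgn(-23)=−, sgn(57)=+, so +1.
(a,b)_2: α=-4, β=-2; u≡1, v≡1 (mod 8); ε(u)ε(v)=0·0, αω(v)=-4·0, βω(u)=-2·0; sum ≡ 0  ⇒  +1.
(a,b)_23: α=-1, u≡7; β=0, v≡15 (mod 23); (7|23)=-1, (15|23)=-1; sign (−1)^0·-1^0·-1^-1 = -1.
Ram(-23, 57) = {19, 23}; no ℚ_19-point on the conic.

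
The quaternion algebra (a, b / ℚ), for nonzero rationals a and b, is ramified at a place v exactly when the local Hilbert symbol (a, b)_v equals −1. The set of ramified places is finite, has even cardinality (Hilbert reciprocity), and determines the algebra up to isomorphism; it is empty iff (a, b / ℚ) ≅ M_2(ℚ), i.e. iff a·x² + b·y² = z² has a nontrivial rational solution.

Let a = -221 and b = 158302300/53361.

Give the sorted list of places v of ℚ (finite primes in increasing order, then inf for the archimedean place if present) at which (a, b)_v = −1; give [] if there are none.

[2, 13, 17, 29]

Mod squares: a ≡ -221, b ≡ 9367. Check v ∈ {∞, 2, 3, 5, 7, 11, 13, 17, 19, 29}.
v=7: a=7^0·(≡3), b=7^-2·(≡4) mod 7; (3|7)=-1, (4|7)=+1; (−1)^{0·-2·3}·(-1)^-2·(+1)^0 = +1.
v=2: v_2(a)=0, v_2(b)=2; units ≡ 3, 7 (mod 8); ε·ε+αω+βω = 1·1+0·0+2·1 ≡ 1  ⇒  (a,b)_2 = -1.
v=5: a=5^0·(≡4), b=5^2·(≡2) mod 5; (4|5)=+1, (2|5)=-1; (−1)^{0·2·2}·(+1)^2·(-1)^0 = +1.
v=19: a=19^0·(≡7), b=19^1·(≡18) mod 19; (7|19)=+1, (18|19)=-1; (−1)^{0·1·9}·(+1)^1·(-1)^0 = +1.
v=11: a=11^0·(≡10), b=11^-2·(≡2) mod 11; (10|11)=-1, (2|11)=-1; (−1)^{0·-2·5}·(-1)^-2·(-1)^0 = +1.
v=29: a=29^0·(≡11), b=29^1·(≡1) mod 29; (11|29)=-1, (1|29)=+1; (−1)^{0·1·14}·(-1)^1·(+1)^0 = -1.
v=17: a=17^1·(≡4), b=17^1·(≡10) mod 17; (4|17)=+1, (10|17)=-1; (−1)^{1·1·8}·(+1)^1·(-1)^1 = -1.
v=∞: -221 < 0 and 9367 > 0  ⇒  (a,b)_∞ = +1.
v=13: a=13^1·(≡9), b=13^2·(≡7) mod 13; (9|13)=+1, (7|13)=-1; (−1)^{1·2·6}·(+1)^2·(-1)^1 = -1.
v=3: a=3^0·(≡1), b=3^-2·(≡1) mod 3; (1|3)=+1, (1|3)=+1; (−1)^{0·-2·1}·(+1)^-2·(+1)^0 = +1.
Ram(-221, 9367) = {2, 13, 17, 29}; no ℚ_2-point on the conic.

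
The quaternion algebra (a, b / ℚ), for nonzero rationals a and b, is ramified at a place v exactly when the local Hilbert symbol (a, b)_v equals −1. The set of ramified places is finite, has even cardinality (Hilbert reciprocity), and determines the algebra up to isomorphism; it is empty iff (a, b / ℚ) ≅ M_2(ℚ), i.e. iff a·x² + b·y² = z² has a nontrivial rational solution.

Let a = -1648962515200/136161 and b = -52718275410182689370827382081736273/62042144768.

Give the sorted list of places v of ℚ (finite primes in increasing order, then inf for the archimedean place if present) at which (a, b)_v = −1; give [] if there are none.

(a, b) ≡ (-713713, -10626) mod (ℚ^×)²; places V = {2, 3, 5, 7, 11, 13, 17, 19, 23, 31, 37, 41, 43, ∞}.
(a,b)_11: α=1, u≡8; β=5, v≡2 (mod 11); (8|11)=-1, (2|11)=-1; sign (−1)^1·-1^5·-1^1 = -1.
(a,b)_19: α=2, u≡15; β=6, v≡8 (mod 19); (15|19)=-1, (8|19)=-1; sign (−1)^0·-1^6·-1^2 = +1.
(a,b)_∞: sgn(-713713)=−, sgn(-10626)=−, so -1.
(a,b)_13: α=1, u≡2; β=2, v≡8 (mod 13); (2|13)=-1, (8|13)=-1; sign (−1)^0·-1^2·-1^1 = -1.
(a,b)_5: α=2, u≡2; β=0, v≡4 (mod 5); (2|5)=-1, (4|5)=+1; sign (−1)^0·-1^0·+1^2 = +1.
(a,b)_31: α=1, u≡8; β=4, v≡25 (mod 31); (8|31)=+1, (25|31)=+1; sign (−1)^0·+1^4·+1^1 = +1.
(a,b)_17: α=0, u≡9; β=2, v≡4 (mod 17); (9|17)=+1, (4|17)=+1; sign (−1)^0·+1^2·+1^0 = +1.
(a,b)_43: α=0, u≡21; β=-2, v≡36 (mod 43); (21|43)=+1, (36|43)=+1; sign (−1)^0·+1^-2·+1^0 = +1.
(a,b)_2: α=8, β=-25; u≡7, v≡7 (mod 8); ε(u)ε(v)=1·1, αω(v)=8·0, βω(u)=-25·0; sum ≡ 1  ⇒  -1.
(a,b)_3: α=-4, u≡2; β=3, v≡1 (mod 3); (2|3)=-1, (1|3)=+1; sign (−1)^0·-1^3·+1^-4 = -1.
(a,b)_37: α=0, u≡5; β=2, v≡30 (mod 37); (5|37)=-1, (30|37)=+1; sign (−1)^0·-1^2·+1^0 = +1.
(a,b)_7: α=1, u≡6; β=3, v≡4 (mod 7); (6|7)=-1, (4|7)=+1; sign (−1)^1·-1^3·+1^1 = +1.
(a,b)_41: α=-2, u≡29; β=0, v≡6 (mod 41); (29|41)=-1, (6|41)=-1; sign (−1)^0·-1^0·-1^-2 = +1.
(a,b)_23: α=1, u≡7; β=3, v≡21 (mod 23); (7|23)=-1, (21|23)=-1; sign (−1)^1·-1^3·-1^1 = -1.
Ram(-713713, -10626) = {2, 3, 11, 13, 23, ∞}; no ℚ_2-point on the conic.

[2, 3, 11, 13, 23, inf]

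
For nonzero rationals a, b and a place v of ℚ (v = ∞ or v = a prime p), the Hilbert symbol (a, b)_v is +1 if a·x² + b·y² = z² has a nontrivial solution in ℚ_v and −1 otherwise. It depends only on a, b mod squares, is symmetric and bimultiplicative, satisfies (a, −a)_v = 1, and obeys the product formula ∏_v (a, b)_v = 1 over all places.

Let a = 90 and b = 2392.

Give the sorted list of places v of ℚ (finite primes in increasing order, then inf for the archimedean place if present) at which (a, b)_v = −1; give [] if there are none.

[5, 23]

(a, b) ≡ (10, 598) mod (ℚ^×)²; places V = {2, 3, 5, 13, 23, ∞}.
(a,b)_23: α=0, u≡21; β=1, v≡12 (mod 23); (21|23)=-1, (12|23)=+1; sign (−1)^0·-1^1·+1^0 = -1.
(a,b)_2: α=1, β=3; u≡5, v≡3 (mod 8); ε(u)ε(v)=0·1, αω(v)=1·1, βω(u)=3·1; sum ≡ 0  ⇒  +1.
(a,b)_∞: sgn(10)=+, sgn(598)=+, so +1.
(a,b)_13: α=0, u≡12; β=1, v≡2 (mod 13); (12|13)=+1, (2|13)=-1; sign (−1)^0·+1^1·-1^0 = +1.
(a,b)_5: α=1, u≡3; β=0, v≡2 (mod 5); (3|5)=-1, (2|5)=-1; sign (−1)^0·-1^0·-1^1 = -1.
(a,b)_3: α=2, u≡1; β=0, v≡1 (mod 3); (1|3)=+1, (1|3)=+1; sign (−1)^0·+1^0·+1^2 = +1.
Ram(10, 598) = {5, 23}; no ℚ_5-point on the conic.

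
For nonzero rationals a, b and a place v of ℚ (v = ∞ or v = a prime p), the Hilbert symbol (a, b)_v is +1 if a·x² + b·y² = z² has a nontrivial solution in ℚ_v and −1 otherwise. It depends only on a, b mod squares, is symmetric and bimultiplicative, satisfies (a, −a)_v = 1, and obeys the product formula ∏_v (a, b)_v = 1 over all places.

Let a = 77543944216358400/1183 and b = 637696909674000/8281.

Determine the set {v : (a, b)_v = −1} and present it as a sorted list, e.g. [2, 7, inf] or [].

(a, b) ≡ (7378, 50065) mod (ℚ^×)²; places V = {2, 3, 5, 7, 11, 13, 17, 19, 31, ∞}.
(a,b)_31: α=1, u≡13; β=1, v≡21 (mod 31); (13|31)=-1, (21|31)=-1; sign (−1)^1·-1^1·-1^1 = -1.
(a,b)_2: α=9, β=4; u≡1, v≡1 (mod 8); ε(u)ε(v)=0·0, αω(v)=9·0, βω(u)=4·0; sum ≡ 0  ⇒  +1.
(a,b)_11: α=2, u≡8; β=2, v≡4 (mod 11); (8|11)=-1, (4|11)=+1; sign (−1)^0·-1^2·+1^2 = +1.
(a,b)_5: α=2, u≡2; β=3, v≡2 (mod 5); (2|5)=-1, (2|5)=-1; sign (−1)^0·-1^3·-1^2 = -1.
(a,b)_17: α=1, u≡8; β=1, v≡1 (mod 17); (8|17)=+1, (1|17)=+1; sign (−1)^0·+1^1·+1^1 = +1.
(a,b)_7: α=-1, u≡4; β=-2, v≡1 (mod 7); (4|7)=+1, (1|7)=+1; sign (−1)^0·+1^-2·+1^-1 = +1.
(a,b)_19: α=4, u≡9; β=3, v≡3 (mod 19); (9|19)=+1, (3|19)=-1; sign (−1)^0·+1^3·-1^4 = +1.
(a,b)_3: α=6, u≡1; β=6, v≡1 (mod 3); (1|3)=+1, (1|3)=+1; sign (−1)^0·+1^6·+1^6 = +1.
(a,b)_∞: sgn(7378)=+, sgn(50065)=+, so +1.
(a,b)_13: α=-2, u≡2; β=-2, v≡2 (mod 13); (2|13)=-1, (2|13)=-1; sign (−1)^0·-1^-2·-1^-2 = +1.
|Ram(7378, 50065)| = 2, even; anisotropic at {5, 31}.

[5, 31]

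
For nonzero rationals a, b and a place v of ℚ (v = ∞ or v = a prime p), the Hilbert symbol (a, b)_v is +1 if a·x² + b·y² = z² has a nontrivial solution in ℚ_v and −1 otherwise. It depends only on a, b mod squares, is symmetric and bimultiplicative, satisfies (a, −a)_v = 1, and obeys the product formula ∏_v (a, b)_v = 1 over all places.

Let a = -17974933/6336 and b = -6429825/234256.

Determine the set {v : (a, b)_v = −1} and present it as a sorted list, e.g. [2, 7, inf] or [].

(a, b) ≡ (-407, -17) mod (ℚ^×)²; places V = {2, 3, 5, 11, 17, 37, 41, ∞}.
(a,b)_37: α=1, u≡33; β=0, v≡8 (mod 37); (33|37)=+1, (8|37)=-1; sign (−1)^0·+1^0·-1^1 = -1.
(a,b)_3: α=-2, u≡1; β=2, v≡1 (mod 3); (1|3)=+1, (1|3)=+1; sign (−1)^0·+1^2·+1^-2 = +1.
(a,b)_2: α=-6, β=-4; u≡1, v≡7 (mod 8); ε(u)ε(v)=0·1, αω(v)=-6·0, βω(u)=-4·0; sum ≡ 0  ⇒  +1.
(a,b)_∞: sgn(-407)=−, sgn(-17)=−, so -1.
(a,b)_5: α=0, u≡2; β=2, v≡2 (mod 5); (2|5)=-1, (2|5)=-1; sign (−1)^0·-1^2·-1^0 = +1.
(a,b)_17: α=2, u≡9; β=1, v≡15 (mod 17); (9|17)=+1, (15|17)=+1; sign (−1)^0·+1^1·+1^2 = +1.
(a,b)_11: α=-1, u≡6; β=-4, v≡1 (mod 11); (6|11)=-1, (1|11)=+1; sign (−1)^0·-1^-4·+1^-1 = +1.
(a,b)_41: α=2, u≡19; β=2, v≡28 (mod 41); (19|41)=-1, (28|41)=-1; sign (−1)^0·-1^2·-1^2 = +1.
(-407, -17 / ℚ) ramifies at {37, ∞}: a division algebra.

[37, inf]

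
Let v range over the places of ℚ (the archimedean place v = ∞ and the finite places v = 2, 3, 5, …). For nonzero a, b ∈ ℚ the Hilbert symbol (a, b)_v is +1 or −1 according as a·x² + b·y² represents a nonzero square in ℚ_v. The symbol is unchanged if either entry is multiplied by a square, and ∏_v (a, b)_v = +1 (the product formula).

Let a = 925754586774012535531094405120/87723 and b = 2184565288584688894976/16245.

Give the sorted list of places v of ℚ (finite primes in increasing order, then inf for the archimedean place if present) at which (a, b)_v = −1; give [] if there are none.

[5, 29]

(a, b) ≡ (1365, 1164205) mod (ℚ^×)²; places V = {2, 3, 5, 7, 13, 19, 29, 31, 37, ∞}.
(a,b)_7: α=5, u≡5; β=3, v≡1 (mod 7); (5|7)=-1, (1|7)=+1; sign (−1)^1·-1^3·+1^5 = +1.
(a,b)_2: α=12, β=10; u≡5, v≡5 (mod 8); ε(u)ε(v)=0·0, αω(v)=12·1, βω(u)=10·1; sum ≡ 0  ⇒  +1.
(a,b)_19: α=-2, u≡17; β=-2, v≡15 (mod 19); (17|19)=+1, (15|19)=-1; sign (−1)^0·+1^-2·-1^-2 = +1.
(a,b)_13: α=3, u≡12; β=2, v≡3 (mod 13); (12|13)=+1, (3|13)=+1; sign (−1)^0·+1^2·+1^3 = +1.
(a,b)_5: α=1, u≡3; β=-1, v≡4 (mod 5); (3|5)=-1, (4|5)=+1; sign (−1)^0·-1^-1·+1^1 = -1.
(a,b)_31: α=4, u≡19; β=3, v≡7 (mod 31); (19|31)=+1, (7|31)=+1; sign (−1)^0·+1^3·+1^4 = +1.
(a,b)_3: α=-5, u≡2; β=-2, v≡1 (mod 3); (2|3)=-1, (1|3)=+1; sign (−1)^0·-1^-2·+1^-5 = +1.
(a,b)_29: α=4, u≡19; β=3, v≡25 (mod 29); (19|29)=-1, (25|29)=+1; sign (−1)^0·-1^3·+1^4 = -1.
(a,b)_37: α=4, u≡16; β=3, v≡2 (mod 37); (16|37)=+1, (2|37)=-1; sign (−1)^0·+1^3·-1^4 = +1.
(a,b)_∞: sgn(1365)=+, sgn(1164205)=+, so +1.
(1365, 1164205 / ℚ) ramifies at {5, 29}: a division algebra.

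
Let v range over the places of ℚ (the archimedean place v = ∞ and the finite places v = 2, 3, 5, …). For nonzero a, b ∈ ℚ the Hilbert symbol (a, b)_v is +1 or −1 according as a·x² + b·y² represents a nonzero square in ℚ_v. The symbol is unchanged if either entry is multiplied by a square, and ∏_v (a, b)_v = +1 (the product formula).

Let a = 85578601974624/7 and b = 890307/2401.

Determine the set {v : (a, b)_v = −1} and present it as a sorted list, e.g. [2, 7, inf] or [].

[2, 7]

Mod squares: a ≡ 42, b ≡ 187. Check v ∈ {∞, 2, 3, 7, 11, 17, 23}.
v=∞: 42 > 0 and 187 > 0  ⇒  (a,b)_∞ = +1.
v=11: a=11^4·(≡1), b=11^1·(≡7) mod 11; (1|11)=+1, (7|11)=-1; (−1)^{4·1·5}·(+1)^1·(-1)^4 = +1.
v=7: a=7^-1·(≡3), b=7^-4·(≡5) mod 7; (3|7)=-1, (5|7)=-1; (−1)^{-1·-4·3}·(-1)^-4·(-1)^-1 = -1.
v=3: a=3^7·(≡2), b=3^2·(≡1) mod 3; (2|3)=-1, (1|3)=+1; (−1)^{7·2·1}·(-1)^2·(+1)^7 = +1.
v=17: a=17^4·(≡2), b=17^1·(≡7) mod 17; (2|17)=+1, (7|17)=-1; (−1)^{4·1·8}·(+1)^1·(-1)^4 = +1.
v=2: v_2(a)=5, v_2(b)=0; units ≡ 5, 3 (mod 8); ε·ε+αω+βω = 0·1+5·1+0·1 ≡ 1  ⇒  (a,b)_2 = -1.
v=23: a=23^0·(≡21), b=23^2·(≡3) mod 23; (21|23)=-1, (3|23)=+1; (−1)^{0·2·11}·(-1)^2·(+1)^0 = +1.
(42, 187 / ℚ) ramifies at {2, 7}: a division algebra.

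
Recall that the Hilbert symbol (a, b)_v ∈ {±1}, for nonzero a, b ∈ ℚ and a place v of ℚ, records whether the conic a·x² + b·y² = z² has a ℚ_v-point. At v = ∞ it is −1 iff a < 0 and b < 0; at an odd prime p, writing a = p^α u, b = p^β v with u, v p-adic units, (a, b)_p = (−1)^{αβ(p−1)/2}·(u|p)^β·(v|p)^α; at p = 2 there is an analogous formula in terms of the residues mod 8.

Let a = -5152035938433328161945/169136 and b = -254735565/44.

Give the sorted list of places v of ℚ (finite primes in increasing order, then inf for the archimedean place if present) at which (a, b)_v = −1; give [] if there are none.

Mod squares: a ≡ -1595, b ≡ -57185535. Check v ∈ {∞, 2, 3, 5, 7, 11, 13, 17, 19, 29, 31, 37}.
v=17: a=17^2·(≡7), b=17^1·(≡12) mod 17; (7|17)=-1, (12|17)=-1; (−1)^{2·1·8}·(-1)^1·(-1)^2 = -1.
v=37: a=37^2·(≡25), b=37^1·(≡36) mod 37; (25|37)=+1, (36|37)=+1; (−1)^{2·1·18}·(+1)^1·(+1)^2 = +1.
v=13: a=13^2·(≡10), b=13^0·(≡4) mod 13; (10|13)=+1, (4|13)=+1; (−1)^{2·0·6}·(+1)^0·(+1)^2 = +1.
v=31: a=31^-2·(≡26), b=31^0·(≡16) mod 31; (26|31)=-1, (16|31)=+1; (−1)^{-2·0·15}·(-1)^0·(+1)^-2 = +1.
v=2: v_2(a)=-4, v_2(b)=-2; units ≡ 5, 1 (mod 8); ε·ε+αω+βω = 0·0+-4·0+-2·1 ≡ 0  ⇒  (a,b)_2 = +1.
v=7: a=7^4·(≡4), b=7^2·(≡6) mod 7; (4|7)=+1, (6|7)=-1; (−1)^{4·2·3}·(+1)^2·(-1)^4 = +1.
v=29: a=29^3·(≡21), b=29^1·(≡27) mod 29; (21|29)=-1, (27|29)=-1; (−1)^{3·1·14}·(-1)^1·(-1)^3 = +1.
v=∞: -1595 < 0 and -57185535 < 0  ⇒  (a,b)_∞ = -1.
v=11: a=11^-1·(≡1), b=11^-1·(≡1) mod 11; (1|11)=+1, (1|11)=+1; (−1)^{-1·-1·5}·(+1)^-1·(+1)^-1 = -1.
v=19: a=19^2·(≡1), b=19^1·(≡1) mod 19; (1|19)=+1, (1|19)=+1; (−1)^{2·1·9}·(+1)^1·(+1)^2 = +1.
v=3: a=3^6·(≡1), b=3^1·(≡2) mod 3; (1|3)=+1, (2|3)=-1; (−1)^{6·1·1}·(+1)^1·(-1)^6 = +1.
v=5: a=5^1·(≡1), b=5^1·(≡3) mod 5; (1|5)=+1, (3|5)=-1; (−1)^{1·1·2}·(+1)^1·(-1)^1 = -1.
Ram(-1595, -57185535) = {5, 11, 17, ∞}; no ℚ_5-point on the conic.

[5, 11, 17, inf]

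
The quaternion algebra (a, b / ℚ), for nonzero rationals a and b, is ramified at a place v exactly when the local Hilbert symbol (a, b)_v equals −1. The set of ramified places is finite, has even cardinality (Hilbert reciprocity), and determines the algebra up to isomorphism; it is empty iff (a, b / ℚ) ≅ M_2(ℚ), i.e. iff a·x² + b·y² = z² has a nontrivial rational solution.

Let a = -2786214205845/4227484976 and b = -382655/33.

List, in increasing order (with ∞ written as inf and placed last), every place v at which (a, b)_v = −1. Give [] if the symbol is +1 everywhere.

(a, b) ≡ (-55, -15015) mod (ℚ^×)²; places V = {2, 3, 5, 7, 11, 13, 17, 29, 41, ∞}.
(a,b)_2: α=-4, β=0; u≡1, v≡1 (mod 8); ε(u)ε(v)=0·0, αω(v)=-4·0, βω(u)=0·0; sum ≡ 0  ⇒  +1.
(a,b)_17: α=4, u≡13; β=0, v≡2 (mod 17); (13|17)=+1, (2|17)=+1; sign (−1)^0·+1^0·+1^4 = +1.
(a,b)_41: α=2, u≡12; β=0, v≡31 (mod 41); (12|41)=-1, (31|41)=+1; sign (−1)^0·-1^0·+1^2 = +1.
(a,b)_29: α=-2, u≡17; β=2, v≡24 (mod 29); (17|29)=-1, (24|29)=+1; sign (−1)^0·-1^2·+1^-2 = +1.
(a,b)_7: α=2, u≡4; β=1, v≡1 (mod 7); (4|7)=+1, (1|7)=+1; sign (−1)^0·+1^1·+1^2 = +1.
(a,b)_13: α=-4, u≡9; β=1, v≡7 (mod 13); (9|13)=+1, (7|13)=-1; sign (−1)^0·+1^1·-1^-4 = +1.
(a,b)_5: α=1, u≡1; β=1, v≡3 (mod 5); (1|5)=+1, (3|5)=-1; sign (−1)^0·+1^1·-1^1 = -1.
(a,b)_∞: sgn(-55)=−, sgn(-15015)=−, so -1.
(a,b)_11: α=-1, u≡10; β=-1, v≡8 (mod 11); (10|11)=-1, (8|11)=-1; sign (−1)^1·-1^-1·-1^-1 = -1.
(a,b)_3: α=4, u≡2; β=-1, v≡2 (mod 3); (2|3)=-1, (2|3)=-1; sign (−1)^0·-1^-1·-1^4 = -1.
(-55, -15015 / ℚ) ramifies at {3, 5, 11, ∞}: a division algebra.

[3, 5, 11, inf]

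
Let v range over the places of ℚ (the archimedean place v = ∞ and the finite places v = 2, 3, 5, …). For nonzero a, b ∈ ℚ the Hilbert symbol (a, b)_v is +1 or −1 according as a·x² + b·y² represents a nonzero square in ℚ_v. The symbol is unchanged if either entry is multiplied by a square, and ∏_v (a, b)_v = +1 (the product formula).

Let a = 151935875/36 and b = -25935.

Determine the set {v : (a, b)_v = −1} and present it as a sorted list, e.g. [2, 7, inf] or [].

[3, 37]

(a, b) ≡ (16835, -25935) mod (ℚ^×)²; places V = {2, 3, 5, 7, 13, 19, 37, ∞}.
(a,b)_∞: sgn(16835)=+, sgn(-25935)=−, so +1.
(a,b)_3: α=-2, u≡2; β=1, v≡1 (mod 3); (2|3)=-1, (1|3)=+1; sign (−1)^0·-1^1·+1^-2 = -1.
(a,b)_7: α=1, u≡1; β=1, v≡5 (mod 7); (1|7)=+1, (5|7)=-1; sign (−1)^1·+1^1·-1^1 = +1.
(a,b)_37: α=1, u≡33; β=0, v≡2 (mod 37); (33|37)=+1, (2|37)=-1; sign (−1)^0·+1^0·-1^1 = -1.
(a,b)_13: α=1, u≡5; β=1, v≡7 (mod 13); (5|13)=-1, (7|13)=-1; sign (−1)^0·-1^1·-1^1 = +1.
(a,b)_2: α=-2, β=0; u≡3, v≡1 (mod 8); ε(u)ε(v)=1·0, αω(v)=-2·0, βω(u)=0·1; sum ≡ 0  ⇒  +1.
(a,b)_19: α=2, u≡16; β=1, v≡3 (mod 19); (16|19)=+1, (3|19)=-1; sign (−1)^0·+1^1·-1^2 = +1.
(a,b)_5: α=3, u≡2; β=1, v≡3 (mod 5); (2|5)=-1, (3|5)=-1; sign (−1)^0·-1^1·-1^3 = +1.
|Ram(16835, -25935)| = 2, even; anisotropic at {3, 37}.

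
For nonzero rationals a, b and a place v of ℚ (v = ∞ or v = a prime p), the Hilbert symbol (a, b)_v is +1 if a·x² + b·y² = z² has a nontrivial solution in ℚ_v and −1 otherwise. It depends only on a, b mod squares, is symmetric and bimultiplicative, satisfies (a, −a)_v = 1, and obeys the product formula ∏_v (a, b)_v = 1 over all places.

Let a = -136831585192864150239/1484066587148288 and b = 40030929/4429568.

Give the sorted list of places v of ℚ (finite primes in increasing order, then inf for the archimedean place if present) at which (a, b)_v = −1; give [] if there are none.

[2, 11, 17, 23]

Mod squares: a ≡ -55913, b ≡ 143. Check v ∈ {∞, 2, 3, 7, 11, 13, 17, 19, 23, 37}.
v=19: a=19^6·(≡7), b=19^2·(≡8) mod 19; (7|19)=+1, (8|19)=-1; (−1)^{6·2·9}·(+1)^2·(-1)^6 = +1.
v=13: a=13^-3·(≡5), b=13^-1·(≡7) mod 13; (5|13)=-1, (7|13)=-1; (−1)^{-3·-1·6}·(-1)^-1·(-1)^-3 = +1.
v=2: v_2(a)=-22, v_2(b)=-8; units ≡ 7, 7 (mod 8); ε·ε+αω+βω = 1·1+-22·0+-8·0 ≡ 1  ⇒  (a,b)_2 = -1.
v=37: a=37^4·(≡14), b=37^2·(≡24) mod 37; (14|37)=-1, (24|37)=-1; (−1)^{4·2·18}·(-1)^2·(-1)^4 = +1.
v=23: a=23^1·(≡11), b=23^0·(≡21) mod 23; (11|23)=-1, (21|23)=-1; (−1)^{1·0·11}·(-1)^0·(-1)^1 = -1.
v=∞: -55913 < 0 and 143 > 0  ⇒  (a,b)_∞ = +1.
v=3: a=3^4·(≡1), b=3^4·(≡2) mod 3; (1|3)=+1, (2|3)=-1; (−1)^{4·4·1}·(+1)^4·(-1)^4 = +1.
v=7: a=7^2·(≡5), b=7^0·(≡5) mod 7; (5|7)=-1, (5|7)=-1; (−1)^{2·0·3}·(-1)^0·(-1)^2 = +1.
v=17: a=17^1·(≡15), b=17^0·(≡14) mod 17; (15|17)=+1, (14|17)=-1; (−1)^{1·0·8}·(+1)^0·(-1)^1 = -1.
v=11: a=11^-5·(≡2), b=11^-3·(≡8) mod 11; (2|11)=-1, (8|11)=-1; (−1)^{-5·-3·5}·(-1)^-3·(-1)^-5 = -1.
|Ram(-55913, 143)| = 4, even; anisotropic at {2, 11, 17, 23}.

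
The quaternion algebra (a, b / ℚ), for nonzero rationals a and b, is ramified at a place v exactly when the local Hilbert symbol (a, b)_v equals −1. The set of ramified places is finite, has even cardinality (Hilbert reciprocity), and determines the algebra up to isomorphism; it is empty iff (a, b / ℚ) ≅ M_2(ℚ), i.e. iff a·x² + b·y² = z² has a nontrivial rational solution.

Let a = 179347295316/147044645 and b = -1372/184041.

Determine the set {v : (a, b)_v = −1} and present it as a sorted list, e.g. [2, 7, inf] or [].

[3, 5]

(a, b) ≡ (105, -7) mod (ℚ^×)²; places V = {2, 3, 5, 7, 11, 13, 17, 23, 29, 41, ∞}.
(a,b)_23: α=2, u≡4; β=0, v≡3 (mod 23); (4|23)=+1, (3|23)=+1; sign (−1)^0·+1^0·+1^2 = +1.
(a,b)_3: α=1, u≡2; β=-2, v≡2 (mod 3); (2|3)=-1, (2|3)=-1; sign (−1)^0·-1^-2·-1^1 = -1.
(a,b)_17: α=-2, u≡7; β=0, v≡12 (mod 17); (7|17)=-1, (12|17)=-1; sign (−1)^0·-1^0·-1^-2 = +1.
(a,b)_29: α=-2, u≡12; β=0, v≡7 (mod 29); (12|29)=-1, (7|29)=+1; sign (−1)^0·-1^0·+1^-2 = +1.
(a,b)_11: α=-2, u≡10; β=-2, v≡1 (mod 11); (10|11)=-1, (1|11)=+1; sign (−1)^0·-1^-2·+1^-2 = +1.
(a,b)_∞: sgn(105)=+, sgn(-7)=−, so +1.
(a,b)_41: α=2, u≡2; β=0, v≡28 (mod 41); (2|41)=+1, (28|41)=-1; sign (−1)^0·+1^0·-1^2 = +1.
(a,b)_5: α=-1, u≡4; β=0, v≡3 (mod 5); (4|5)=+1, (3|5)=-1; sign (−1)^0·+1^0·-1^-1 = -1.
(a,b)_13: α=0, u≡1; β=-2, v≡11 (mod 13); (1|13)=+1, (11|13)=-1; sign (−1)^0·+1^-2·-1^0 = +1.
(a,b)_7: α=5, u≡1; β=3, v≡6 (mod 7); (1|7)=+1, (6|7)=-1; sign (−1)^1·+1^3·-1^5 = +1.
(a,b)_2: α=2, β=2; u≡1, v≡1 (mod 8); ε(u)ε(v)=0·0, αω(v)=2·0, βω(u)=2·0; sum ≡ 0  ⇒  +1.
Ram(105, -7) = {3, 5}; no ℚ_3-point on the conic.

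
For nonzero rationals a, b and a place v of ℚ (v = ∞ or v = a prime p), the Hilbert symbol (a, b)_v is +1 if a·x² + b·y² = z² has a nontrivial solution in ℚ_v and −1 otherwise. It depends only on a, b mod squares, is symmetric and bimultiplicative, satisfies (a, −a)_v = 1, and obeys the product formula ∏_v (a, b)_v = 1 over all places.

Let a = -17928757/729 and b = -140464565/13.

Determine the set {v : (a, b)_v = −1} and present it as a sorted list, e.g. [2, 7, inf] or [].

[2, 5, 11, 13, 23, inf]

(a, b) ≡ (-365893, -1900145) mod (ℚ^×)²; places V = {2, 3, 5, 7, 11, 13, 23, 29, 31, 37, 41, ∞}.
(a,b)_13: α=0, u≡11; β=-1, v≡6 (mod 13); (11|13)=-1, (6|13)=-1; sign (−1)^0·-1^-1·-1^0 = -1.
(a,b)_11: α=1, u≡9; β=0, v≡6 (mod 11); (9|11)=+1, (6|11)=-1; sign (−1)^0·+1^0·-1^1 = -1.
(a,b)_5: α=0, u≡2; β=1, v≡4 (mod 5); (2|5)=-1, (4|5)=+1; sign (−1)^0·-1^1·+1^0 = -1.
(a,b)_∞: sgn(-365893)=−, sgn(-1900145)=−, so -1.
(a,b)_37: α=1, u≡21; β=0, v≡4 (mod 37); (21|37)=+1, (4|37)=+1; sign (−1)^0·+1^0·+1^1 = +1.
(a,b)_3: α=-6, u≡2; β=0, v≡1 (mod 3); (2|3)=-1, (1|3)=+1; sign (−1)^0·-1^0·+1^-6 = +1.
(a,b)_7: α=2, u≡4; β=0, v≡3 (mod 7); (4|7)=+1, (3|7)=-1; sign (−1)^0·+1^0·-1^2 = +1.
(a,b)_29: α=1, u≡19; β=0, v≡23 (mod 29); (19|29)=-1, (23|29)=+1; sign (−1)^0·-1^0·+1^1 = +1.
(a,b)_23: α=0, u≡17; β=1, v≡8 (mod 23); (17|23)=-1, (8|23)=+1; sign (−1)^0·-1^1·+1^0 = -1.
(a,b)_41: α=0, u≡8; β=1, v≡28 (mod 41); (8|41)=+1, (28|41)=-1; sign (−1)^0·+1^1·-1^0 = +1.
(a,b)_31: α=1, u≡9; β=3, v≡26 (mod 31); (9|31)=+1, (26|31)=-1; sign (−1)^1·+1^3·-1^1 = +1.
(a,b)_2: α=0, β=0; u≡3, v≡7 (mod 8); ε(u)ε(v)=1·1, αω(v)=0·0, βω(u)=0·1; sum ≡ 1  ⇒  -1.
Ram(-365893, -1900145) = {2, 5, 11, 13, 23, ∞}; no ℚ_2-point on the conic.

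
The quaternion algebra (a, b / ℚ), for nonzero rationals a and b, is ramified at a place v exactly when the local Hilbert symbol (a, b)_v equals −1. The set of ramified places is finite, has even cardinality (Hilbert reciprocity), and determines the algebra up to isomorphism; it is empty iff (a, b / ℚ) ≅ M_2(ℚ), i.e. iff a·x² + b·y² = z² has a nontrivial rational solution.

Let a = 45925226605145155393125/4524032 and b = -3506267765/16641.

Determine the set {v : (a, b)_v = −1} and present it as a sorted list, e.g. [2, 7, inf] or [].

(a, b) ≡ (2618, -85085) mod (ℚ^×)²; places V = {2, 3, 5, 7, 11, 13, 17, 29, 43, 47, ∞}.
(a,b)_∞: sgn(2618)=+, sgn(-85085)=−, so +1.
(a,b)_43: α=0, u≡11; β=-2, v≡20 (mod 43); (11|43)=+1, (20|43)=-1; sign (−1)^0·+1^-2·-1^0 = +1.
(a,b)_2: α=-11, β=0; u≡5, v≡3 (mod 8); ε(u)ε(v)=0·1, αω(v)=-11·1, βω(u)=0·1; sum ≡ 1  ⇒  -1.
(a,b)_13: α=4, u≡2; β=1, v≡6 (mod 13); (2|13)=-1, (6|13)=-1; sign (−1)^0·-1^1·-1^4 = -1.
(a,b)_47: α=-2, u≡11; β=0, v≡3 (mod 47); (11|47)=-1, (3|47)=+1; sign (−1)^0·-1^0·+1^-2 = +1.
(a,b)_7: α=5, u≡6; β=3, v≡2 (mod 7); (6|7)=-1, (2|7)=+1; sign (−1)^1·-1^3·+1^5 = +1.
(a,b)_5: α=4, u≡2; β=1, v≡2 (mod 5); (2|5)=-1, (2|5)=-1; sign (−1)^0·-1^1·-1^4 = -1.
(a,b)_29: α=0, u≡10; β=2, v≡25 (mod 29); (10|29)=-1, (25|29)=+1; sign (−1)^0·-1^2·+1^0 = +1.
(a,b)_3: α=4, u≡2; β=-2, v≡1 (mod 3); (2|3)=-1, (1|3)=+1; sign (−1)^0·-1^-2·+1^4 = +1.
(a,b)_11: α=3, u≡10; β=1, v≡3 (mod 11); (10|11)=-1, (3|11)=+1; sign (−1)^1·-1^1·+1^3 = +1.
(a,b)_17: α=5, u≡9; β=1, v≡12 (mod 17); (9|17)=+1, (12|17)=-1; sign (−1)^0·+1^1·-1^5 = -1.
Ram(2618, -85085) = {2, 5, 13, 17}; no ℚ_2-point on the conic.

[2, 5, 13, 17]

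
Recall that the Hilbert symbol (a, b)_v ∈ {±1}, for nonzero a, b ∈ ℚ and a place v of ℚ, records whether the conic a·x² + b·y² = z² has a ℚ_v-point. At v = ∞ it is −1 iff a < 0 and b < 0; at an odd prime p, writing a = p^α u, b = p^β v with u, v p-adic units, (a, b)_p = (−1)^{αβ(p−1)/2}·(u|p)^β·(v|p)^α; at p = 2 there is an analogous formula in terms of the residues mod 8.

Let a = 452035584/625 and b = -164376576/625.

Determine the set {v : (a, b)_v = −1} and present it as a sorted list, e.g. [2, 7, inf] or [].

[11, 13]

(a, b) ≡ (1001, -91) mod (ℚ^×)²; places V = {2, 3, 5, 7, 11, 13, ∞}.
(a,b)_3: α=2, u≡2; β=2, v≡2 (mod 3); (2|3)=-1, (2|3)=-1; sign (−1)^0·-1^2·-1^2 = +1.
(a,b)_7: α=3, u≡6; β=3, v≡1 (mod 7); (6|7)=-1, (1|7)=+1; sign (−1)^1·-1^3·+1^3 = +1.
(a,b)_2: α=10, β=12; u≡1, v≡5 (mod 8); ε(u)ε(v)=0·0, αω(v)=10·1, βω(u)=12·0; sum ≡ 0  ⇒  +1.
(a,b)_13: α=1, u≡10; β=1, v≡7 (mod 13); (10|13)=+1, (7|13)=-1; sign (−1)^0·+1^1·-1^1 = -1.
(a,b)_11: α=1, u≡4; β=0, v≡6 (mod 11); (4|11)=+1, (6|11)=-1; sign (−1)^0·+1^0·-1^1 = -1.
(a,b)_∞: sgn(1001)=+, sgn(-91)=−, so +1.
(a,b)_5: α=-4, u≡4; β=-4, v≡4 (mod 5); (4|5)=+1, (4|5)=+1; sign (−1)^0·+1^-4·+1^-4 = +1.
(1001, -91 / ℚ) ramifies at {11, 13}: a division algebra.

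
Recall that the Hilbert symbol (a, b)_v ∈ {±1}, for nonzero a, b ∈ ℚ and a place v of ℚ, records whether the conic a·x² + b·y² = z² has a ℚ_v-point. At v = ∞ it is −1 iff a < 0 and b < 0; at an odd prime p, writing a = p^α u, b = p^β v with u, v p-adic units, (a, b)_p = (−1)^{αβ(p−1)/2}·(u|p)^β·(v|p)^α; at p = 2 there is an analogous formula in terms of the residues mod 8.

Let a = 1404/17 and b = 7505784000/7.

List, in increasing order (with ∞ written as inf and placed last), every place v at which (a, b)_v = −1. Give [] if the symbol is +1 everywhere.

[5, 7, 13, 17]

Mod squares: a ≡ 663, b ≡ 5005. Check v ∈ {∞, 2, 3, 5, 7, 11, 13, 17}.
v=5: a=5^0·(≡2), b=5^3·(≡1) mod 5; (2|5)=-1, (1|5)=+1; (−1)^{0·3·2}·(-1)^3·(+1)^0 = -1.
v=7: a=7^0·(≡6), b=7^-1·(≡1) mod 7; (6|7)=-1, (1|7)=+1; (−1)^{0·-1·3}·(-1)^-1·(+1)^0 = -1.
v=∞: 663 > 0 and 5005 > 0  ⇒  (a,b)_∞ = +1.
v=17: a=17^-1·(≡10), b=17^0·(≡7) mod 17; (10|17)=-1, (7|17)=-1; (−1)^{-1·0·8}·(-1)^0·(-1)^-1 = -1.
v=13: a=13^1·(≡1), b=13^1·(≡2) mod 13; (1|13)=+1, (2|13)=-1; (−1)^{1·1·6}·(+1)^1·(-1)^1 = -1.
v=3: a=3^3·(≡2), b=3^8·(≡1) mod 3; (2|3)=-1, (1|3)=+1; (−1)^{3·8·1}·(-1)^8·(+1)^3 = +1.
v=2: v_2(a)=2, v_2(b)=6; units ≡ 7, 5 (mod 8); ε·ε+αω+βω = 1·0+2·1+6·0 ≡ 0  ⇒  (a,b)_2 = +1.
v=11: a=11^0·(≡3), b=11^1·(≡9) mod 11; (3|11)=+1, (9|11)=+1; (−1)^{0·1·5}·(+1)^1·(+1)^0 = +1.
Ram(663, 5005) = {5, 7, 13, 17}; no ℚ_5-point on the conic.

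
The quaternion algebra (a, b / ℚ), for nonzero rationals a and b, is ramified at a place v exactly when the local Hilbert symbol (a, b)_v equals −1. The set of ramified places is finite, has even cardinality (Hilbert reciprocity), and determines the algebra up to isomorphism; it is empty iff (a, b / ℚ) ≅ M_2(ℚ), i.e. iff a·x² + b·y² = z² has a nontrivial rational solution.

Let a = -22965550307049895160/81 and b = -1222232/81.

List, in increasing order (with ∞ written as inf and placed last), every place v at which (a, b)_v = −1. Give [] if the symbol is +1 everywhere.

[2, 5, 7, 17, 19, 23, 43, inf]

(a, b) ≡ (-245974190, -305558) mod (ℚ^×)²; places V = {2, 3, 5, 7, 11, 17, 19, 23, 43, ∞}.
(a,b)_43: α=3, u≡22; β=1, v≡26 (mod 43); (22|43)=-1, (26|43)=-1; sign (−1)^1·-1^1·-1^3 = -1.
(a,b)_3: α=-4, u≡1; β=-4, v≡1 (mod 3); (1|3)=+1, (1|3)=+1; sign (−1)^0·+1^-4·+1^-4 = +1.
(a,b)_2: α=3, β=3; u≡1, v≡5 (mod 8); ε(u)ε(v)=0·0, αω(v)=3·1, βω(u)=3·0; sum ≡ 1  ⇒  -1.
(a,b)_19: α=3, u≡9; β=1, v≡5 (mod 19); (9|19)=+1, (5|19)=+1; sign (−1)^1·+1^1·+1^3 = -1.
(a,b)_23: α=1, u≡19; β=0, v≡22 (mod 23); (19|23)=-1, (22|23)=-1; sign (−1)^0·-1^0·-1^1 = -1.
(a,b)_5: α=1, u≡3; β=0, v≡3 (mod 5); (3|5)=-1, (3|5)=-1; sign (−1)^0·-1^0·-1^1 = -1.
(a,b)_7: α=1, u≡1; β=0, v≡6 (mod 7); (1|7)=+1, (6|7)=-1; sign (−1)^0·+1^0·-1^1 = -1.
(a,b)_∞: sgn(-245974190)=−, sgn(-305558)=−, so -1.
(a,b)_17: α=3, u≡9; β=1, v≡5 (mod 17); (9|17)=+1, (5|17)=-1; sign (−1)^0·+1^1·-1^3 = -1.
(a,b)_11: α=3, u≡3; β=1, v≡8 (mod 11); (3|11)=+1, (8|11)=-1; sign (−1)^1·+1^1·-1^3 = +1.
(-245974190, -305558 / ℚ) ramifies at {2, 5, 7, 17, 19, 23, 43, ∞}: a division algebra.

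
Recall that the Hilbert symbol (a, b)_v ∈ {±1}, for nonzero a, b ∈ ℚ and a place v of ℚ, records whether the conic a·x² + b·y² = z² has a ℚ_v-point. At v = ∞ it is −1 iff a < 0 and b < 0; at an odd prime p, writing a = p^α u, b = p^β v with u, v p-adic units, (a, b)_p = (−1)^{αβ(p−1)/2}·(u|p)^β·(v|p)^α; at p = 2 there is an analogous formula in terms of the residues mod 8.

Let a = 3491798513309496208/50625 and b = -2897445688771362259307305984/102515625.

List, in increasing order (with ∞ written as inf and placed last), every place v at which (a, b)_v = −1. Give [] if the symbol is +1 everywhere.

(a, b) ≡ (7657, -2032639) mod (ℚ^×)²; places V = {2, 3, 5, 7, 13, 17, 19, 29, 31, ∞}.
(a,b)_∞: sgn(7657)=+, sgn(-2032639)=−, so +1.
(a,b)_31: α=1, u≡23; β=1, v≡3 (mod 31); (23|31)=-1, (3|31)=-1; sign (−1)^1·-1^1·-1^1 = -1.
(a,b)_19: α=1, u≡5; β=1, v≡13 (mod 19); (5|19)=+1, (13|19)=-1; sign (−1)^1·+1^1·-1^1 = +1.
(a,b)_5: α=-4, u≡3; β=-6, v≡1 (mod 5); (3|5)=-1, (1|5)=+1; sign (−1)^0·-1^-6·+1^-4 = +1.
(a,b)_7: α=4, u≡6; β=5, v≡4 (mod 7); (6|7)=-1, (4|7)=+1; sign (−1)^0·-1^5·+1^4 = -1.
(a,b)_3: α=-4, u≡1; β=-8, v≡2 (mod 3); (1|3)=+1, (2|3)=-1; sign (−1)^0·+1^-8·-1^-4 = +1.
(a,b)_13: α=3, u≡4; β=4, v≡2 (mod 13); (4|13)=+1, (2|13)=-1; sign (−1)^0·+1^4·-1^3 = -1.
(a,b)_17: α=4, u≡14; β=7, v≡10 (mod 17); (14|17)=-1, (10|17)=-1; sign (−1)^0·-1^7·-1^4 = -1.
(a,b)_2: α=4, β=10; u≡1, v≡1 (mod 8); ε(u)ε(v)=0·0, αω(v)=4·0, βω(u)=10·0; sum ≡ 0  ⇒  +1.
(a,b)_29: α=2, u≡24; β=3, v≡2 (mod 29); (24|29)=+1, (2|29)=-1; sign (−1)^0·+1^3·-1^2 = +1.
Ram(7657, -2032639) = {7, 13, 17, 31}; no ℚ_7-point on the conic.

[7, 13, 17, 31]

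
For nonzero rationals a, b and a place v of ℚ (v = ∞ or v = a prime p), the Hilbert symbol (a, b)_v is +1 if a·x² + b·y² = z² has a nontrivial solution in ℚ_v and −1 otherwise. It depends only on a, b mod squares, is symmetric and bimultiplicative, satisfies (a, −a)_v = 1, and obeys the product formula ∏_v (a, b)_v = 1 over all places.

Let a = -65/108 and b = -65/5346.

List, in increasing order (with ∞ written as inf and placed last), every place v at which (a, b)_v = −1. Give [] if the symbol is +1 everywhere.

(a, b) ≡ (-195, -4290) mod (ℚ^×)²; places V = {2, 3, 5, 11, 13, ∞}.
(a,b)_5: α=1, u≡4; β=1, v≡2 (mod 5); (4|5)=+1, (2|5)=-1; sign (−1)^0·+1^1·-1^1 = -1.
(a,b)_3: α=-3, u≡1; β=-5, v≡1 (mod 3); (1|3)=+1, (1|3)=+1; sign (−1)^1·+1^-5·+1^-3 = -1.
(a,b)_∞: sgn(-195)=−, sgn(-4290)=−, so -1.
(a,b)_11: α=0, u≡5; β=-1, v≡6 (mod 11); (5|11)=+1, (6|11)=-1; sign (−1)^0·+1^-1·-1^0 = +1.
(a,b)_2: α=-2, β=-1; u≡5, v≡7 (mod 8); ε(u)ε(v)=0·1, αω(v)=-2·0, βω(u)=-1·1; sum ≡ 1  ⇒  -1.
(a,b)_13: α=1, u≡2; β=1, v≡7 (mod 13); (2|13)=-1, (7|13)=-1; sign (−1)^0·-1^1·-1^1 = +1.
Ram(-195, -4290) = {2, 3, 5, ∞}; no ℚ_2-point on the conic.

[2, 3, 5, inf]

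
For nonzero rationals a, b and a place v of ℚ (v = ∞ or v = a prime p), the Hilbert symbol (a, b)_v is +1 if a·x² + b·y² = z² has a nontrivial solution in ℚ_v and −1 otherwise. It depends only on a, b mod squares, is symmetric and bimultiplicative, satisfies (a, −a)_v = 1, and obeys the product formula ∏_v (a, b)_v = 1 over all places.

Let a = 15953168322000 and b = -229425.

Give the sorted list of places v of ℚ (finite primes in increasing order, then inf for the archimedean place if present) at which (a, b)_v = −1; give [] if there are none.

Mod squares: a ≡ 23205, b ≡ -9177. Check v ∈ {∞, 2, 3, 5, 7, 13, 17, 19, 23}.
v=19: a=19^2·(≡9), b=19^1·(≡9) mod 19; (9|19)=+1, (9|19)=+1; (−1)^{2·1·9}·(+1)^1·(+1)^2 = +1.
v=17: a=17^1·(≡10), b=17^0·(≡7) mod 17; (10|17)=-1, (7|17)=-1; (−1)^{1·0·8}·(-1)^0·(-1)^1 = -1.
v=∞: 23205 > 0 and -9177 < 0  ⇒  (a,b)_∞ = +1.
v=23: a=23^2·(≡7), b=23^1·(≡7) mod 23; (7|23)=-1, (7|23)=-1; (−1)^{2·1·11}·(-1)^1·(-1)^2 = -1.
v=13: a=13^1·(≡4), b=13^0·(≡12) mod 13; (4|13)=+1, (12|13)=+1; (−1)^{1·0·6}·(+1)^0·(+1)^1 = +1.
v=7: a=7^1·(≡2), b=7^1·(≡6) mod 7; (2|7)=+1, (6|7)=-1; (−1)^{1·1·3}·(+1)^1·(-1)^1 = +1.
v=5: a=5^3·(≡1), b=5^2·(≡3) mod 5; (1|5)=+1, (3|5)=-1; (−1)^{3·2·2}·(+1)^2·(-1)^3 = -1.
v=2: v_2(a)=4, v_2(b)=0; units ≡ 5, 7 (mod 8); ε·ε+αω+βω = 0·1+4·0+0·1 ≡ 0  ⇒  (a,b)_2 = +1.
v=3: a=3^3·(≡1), b=3^1·(≡1) mod 3; (1|3)=+1, (1|3)=+1; (−1)^{3·1·1}·(+1)^1·(+1)^3 = -1.
|Ram(23205, -9177)| = 4, even; anisotropic at {3, 5, 17, 23}.

[3, 5, 17, 23]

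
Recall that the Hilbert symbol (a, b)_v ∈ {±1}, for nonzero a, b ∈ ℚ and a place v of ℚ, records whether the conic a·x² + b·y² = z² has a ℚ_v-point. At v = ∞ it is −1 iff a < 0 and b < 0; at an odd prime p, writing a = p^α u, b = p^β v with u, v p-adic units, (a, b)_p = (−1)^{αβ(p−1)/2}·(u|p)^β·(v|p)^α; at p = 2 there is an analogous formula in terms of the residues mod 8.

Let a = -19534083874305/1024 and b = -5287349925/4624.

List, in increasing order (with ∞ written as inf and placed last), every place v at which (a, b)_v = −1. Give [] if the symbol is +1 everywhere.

Mod squares: a ≡ -3705, b ≡ -2717. Check v ∈ {∞, 2, 3, 5, 7, 11, 13, 17, 19, 23, 31, 41}.
v=7: a=7^2·(≡6), b=7^0·(≡6) mod 7; (6|7)=-1, (6|7)=-1; (−1)^{2·0·3}·(-1)^0·(-1)^2 = +1.
v=31: a=31^0·(≡6), b=31^2·(≡22) mod 31; (6|31)=-1, (22|31)=-1; (−1)^{0·2·15}·(-1)^2·(-1)^0 = +1.
v=11: a=11^2·(≡2), b=11^1·(≡6) mod 11; (2|11)=-1, (6|11)=-1; (−1)^{2·1·5}·(-1)^1·(-1)^2 = -1.
v=∞: -3705 < 0 and -2717 < 0  ⇒  (a,b)_∞ = -1.
v=13: a=13^1·(≡1), b=13^1·(≡4) mod 13; (1|13)=+1, (4|13)=+1; (−1)^{1·1·6}·(+1)^1·(+1)^1 = +1.
v=41: a=41^2·(≡17), b=41^0·(≡24) mod 41; (17|41)=-1, (24|41)=-1; (−1)^{2·0·20}·(-1)^0·(-1)^2 = +1.
v=2: v_2(a)=-10, v_2(b)=-4; units ≡ 7, 3 (mod 8); ε·ε+αω+βω = 1·1+-10·1+-4·0 ≡ 1  ⇒  (a,b)_2 = -1.
v=19: a=19^1·(≡18), b=19^1·(≡9) mod 19; (18|19)=-1, (9|19)=+1; (−1)^{1·1·9}·(-1)^1·(+1)^1 = +1.
v=23: a=23^2·(≡17), b=23^0·(≡15) mod 23; (17|23)=-1, (15|23)=-1; (−1)^{2·0·11}·(-1)^0·(-1)^2 = +1.
v=17: a=17^0·(≡4), b=17^-2·(≡14) mod 17; (4|17)=+1, (14|17)=-1; (−1)^{0·-2·8}·(+1)^-2·(-1)^0 = +1.
v=3: a=3^1·(≡1), b=3^4·(≡1) mod 3; (1|3)=+1, (1|3)=+1; (−1)^{1·4·1}·(+1)^4·(+1)^1 = +1.
v=5: a=5^1·(≡1), b=5^2·(≡2) mod 5; (1|5)=+1, (2|5)=-1; (−1)^{1·2·2}·(+1)^2·(-1)^1 = -1.
|Ram(-3705, -2717)| = 4, even; anisotropic at {2, 5, 11, ∞}.

[2, 5, 11, inf]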